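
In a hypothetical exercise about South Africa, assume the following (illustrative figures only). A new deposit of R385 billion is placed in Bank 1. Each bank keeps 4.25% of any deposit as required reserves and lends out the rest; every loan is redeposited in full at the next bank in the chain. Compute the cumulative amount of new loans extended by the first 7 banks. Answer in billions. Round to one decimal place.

R2273.8 billion

Bank i lends (1 − rr)^i of the original deposit: Bank 1 lends 385·0.9575 = 368.6375, Bank 2 lends 385·0.9575² ≈ 352.9704, and so on.
Summing a geometric series: total = 385·[0.9575·(1 − 0.9575^7) / (1 − 0.9575)] ≈ 2273.7928 billion.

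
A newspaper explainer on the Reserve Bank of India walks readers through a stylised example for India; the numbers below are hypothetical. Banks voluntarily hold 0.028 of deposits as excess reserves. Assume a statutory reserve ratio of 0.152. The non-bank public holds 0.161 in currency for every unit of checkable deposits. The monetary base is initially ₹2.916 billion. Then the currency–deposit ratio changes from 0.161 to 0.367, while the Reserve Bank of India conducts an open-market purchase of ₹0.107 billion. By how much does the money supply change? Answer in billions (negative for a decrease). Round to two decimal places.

Before: m₁ = (1 + 0.161) / (0.152 + 0.028 + 0.161) ≈ 3.4047, MB₁ = 2.916, so M₁ = 3.4047 × 2.916 ≈ 9.9281 billion.
After: m₂ = (1 + 0.367) / (0.152 + 0.028 + 0.367) ≈ 2.4991, MB₂ = 2.916 + 0.107 = 3.023, so M₂ = 2.4991 × 3.023 ≈ 7.5548 billion.
ΔM = M₂ − M₁ = 7.5548 − 9.9281 = -2.3733 billion.

-2.37 billion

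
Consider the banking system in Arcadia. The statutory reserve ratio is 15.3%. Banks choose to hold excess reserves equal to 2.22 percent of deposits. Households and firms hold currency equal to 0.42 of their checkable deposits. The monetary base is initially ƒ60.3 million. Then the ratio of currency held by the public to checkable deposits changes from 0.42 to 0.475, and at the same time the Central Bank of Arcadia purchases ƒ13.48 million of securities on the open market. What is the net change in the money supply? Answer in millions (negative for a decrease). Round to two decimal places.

Before: m₁ = (1 + 0.42) / (0.153 + 0.0222 + 0.42) ≈ 2.38575, MB₁ = 60.3, so M₁ = 2.38575 × 60.3 ≈ 143.8607 million.
After: m₂ = (1 + 0.475) / (0.153 + 0.0222 + 0.475) ≈ 2.26853, MB₂ = 60.3 + 13.48 = 73.78, so M₂ = 2.26853 × 73.78 ≈ 167.3721 million.
ΔM = M₂ − M₁ = 167.3721 − 143.8607 = 23.5114 million.

ƒ23.51 million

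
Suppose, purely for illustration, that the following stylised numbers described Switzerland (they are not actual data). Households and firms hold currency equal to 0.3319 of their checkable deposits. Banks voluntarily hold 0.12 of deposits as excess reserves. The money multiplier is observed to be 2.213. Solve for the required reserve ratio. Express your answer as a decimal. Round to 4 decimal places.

Using m = 2.213. Since m = (1 + c)/(c + rr + e), the denominator satisfies c + rr + e = (1 + c)/m = (1 + 0.3319) / 2.213 ≈ 0.601853.
With c = 0.3319 and e = 0.12, the required reserve ratio is 0.601853 − 0.3319 − 0.12 = 0.149953.

0.1500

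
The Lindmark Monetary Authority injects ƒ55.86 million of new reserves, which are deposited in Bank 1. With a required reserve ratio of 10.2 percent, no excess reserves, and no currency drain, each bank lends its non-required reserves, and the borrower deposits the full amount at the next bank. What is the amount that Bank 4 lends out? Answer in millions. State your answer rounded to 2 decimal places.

ƒ36.33 million

Each bank lends a fraction (1 − rr) = 0.8980 of the deposit it receives, so Bank 4 receives 55.86·0.8980^3 and lends 55.86·0.8980^4 ≈ 36.3251 million.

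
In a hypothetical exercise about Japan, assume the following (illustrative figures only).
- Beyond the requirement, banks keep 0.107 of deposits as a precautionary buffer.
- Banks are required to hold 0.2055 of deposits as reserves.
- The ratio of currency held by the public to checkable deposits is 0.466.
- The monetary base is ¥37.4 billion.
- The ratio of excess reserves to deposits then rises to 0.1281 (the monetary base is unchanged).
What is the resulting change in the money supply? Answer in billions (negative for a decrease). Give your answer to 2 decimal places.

-1.86 billion

Initially m₁ = (1 + 0.466) / (0.2055 + 0.107 + 0.466) ≈ 1.88311, so M₁ = 1.88311 × 37.4 ≈ 70.4283 billion.
After the change m₂ = (1 + 0.466) / (0.2055 + 0.1281 + 0.466) ≈ 1.83342, so M₂ = 1.83342 × 37.4 ≈ 68.5699 billion.
ΔM = M₂ − M₁ = 68.5699 − 70.4283 = -1.8584 billion.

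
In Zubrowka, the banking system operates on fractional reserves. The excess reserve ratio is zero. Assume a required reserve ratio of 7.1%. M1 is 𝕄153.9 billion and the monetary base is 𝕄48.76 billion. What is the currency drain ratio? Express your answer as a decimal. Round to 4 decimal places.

Using m = M/MB = 153.9/48.76 ≈ 3.156276. From m = (1 + c)/(c + rr + e), rearranging gives 1 + c = m·(c + rr + e), so c·(1 − m) = m·(rr + e) − 1.
Hence c = [m·(rr + e) − 1]/(1 − m) = [3.156276 × (0.071 + 0) − 1] / (1 − 3.156276) ≈ 0.359835.

0.3598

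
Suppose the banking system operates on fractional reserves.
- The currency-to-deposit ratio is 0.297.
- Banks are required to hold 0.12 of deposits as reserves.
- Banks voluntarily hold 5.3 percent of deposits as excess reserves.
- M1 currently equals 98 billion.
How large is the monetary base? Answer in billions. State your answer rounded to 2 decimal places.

35.51 billion

The money multiplier is m = (1 + c) / (rr + e + c) = (1 + 0.297) / (0.12 + 0.053 + 0.297) ≈ 2.75957.
MB = M / m = 98 / 2.75957 ≈ 35.5128 billion.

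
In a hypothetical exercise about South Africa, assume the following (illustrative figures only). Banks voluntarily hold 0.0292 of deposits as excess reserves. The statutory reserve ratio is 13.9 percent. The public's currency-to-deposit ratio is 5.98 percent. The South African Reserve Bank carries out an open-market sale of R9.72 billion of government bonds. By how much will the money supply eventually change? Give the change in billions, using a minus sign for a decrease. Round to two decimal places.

The money multiplier is m = (1 + c) / (rr + e + c) = (1 + 0.0598) / (0.139 + 0.0292 + 0.0598) ≈ 4.6482.
The sale removes 9.72 billion of base, so ΔM = m × ΔMB = 4.6482 × (−9.72) ≈ -45.1805 billion.

-45.18 billion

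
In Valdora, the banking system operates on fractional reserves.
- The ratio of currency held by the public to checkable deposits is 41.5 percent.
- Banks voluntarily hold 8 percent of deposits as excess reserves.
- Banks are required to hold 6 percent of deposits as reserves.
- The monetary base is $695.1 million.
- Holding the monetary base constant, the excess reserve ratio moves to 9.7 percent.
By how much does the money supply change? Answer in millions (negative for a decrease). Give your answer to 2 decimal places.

-52.67 million

Initially m₁ = (1 + 0.415) / (0.06 + 0.08 + 0.415) ≈ 2.549550, so M₁ = 2.549550 × 695.1 ≈ 1772.1922 million.
After the change m₂ = (1 + 0.415) / (0.06 + 0.097 + 0.415) ≈ 2.473776, so M₂ = 2.473776 × 695.1 ≈ 1719.5217 million.
ΔM = M₂ − M₁ = 1719.5217 − 1772.1922 = -52.6705 million.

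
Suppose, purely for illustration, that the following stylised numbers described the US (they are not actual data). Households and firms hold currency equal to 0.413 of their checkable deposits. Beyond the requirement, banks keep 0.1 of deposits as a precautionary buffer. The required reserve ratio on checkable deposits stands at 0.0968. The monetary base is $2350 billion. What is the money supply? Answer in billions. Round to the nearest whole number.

$5445 billion

The money multiplier is m = (1 + c) / (rr + e + c) = (1 + 0.413) / (0.0968 + 0.1 + 0.413) ≈ 2.31715.
So M = m × MB = 2.31715 × 2350 = 5445.3025 billion.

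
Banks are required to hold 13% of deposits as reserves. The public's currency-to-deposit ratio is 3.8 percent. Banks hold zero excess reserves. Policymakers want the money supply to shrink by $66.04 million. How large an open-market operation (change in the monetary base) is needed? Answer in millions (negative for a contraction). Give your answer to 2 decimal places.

The money multiplier is m = (1 + c) / (rr + c) = (1 + 0.038) / (0.13 + 0.038) ≈ 6.17857.
ΔMB = ΔM / m = (−66.04) / 6.17857 ≈ -10.6886 million.

-10.69 million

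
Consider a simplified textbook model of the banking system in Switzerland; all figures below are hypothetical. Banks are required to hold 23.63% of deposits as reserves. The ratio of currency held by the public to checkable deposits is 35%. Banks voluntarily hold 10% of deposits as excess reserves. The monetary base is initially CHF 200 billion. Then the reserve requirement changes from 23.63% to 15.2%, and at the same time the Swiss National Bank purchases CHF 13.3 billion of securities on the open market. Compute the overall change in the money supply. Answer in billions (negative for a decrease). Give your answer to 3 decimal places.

Before: m₁ = (1 + 0.35) / (0.2363 + 0.1 + 0.35) ≈ 1.9670698, MB₁ = 200, so M₁ = 1.9670698 × 200 ≈ 393.414 billion.
After: m₂ = (1 + 0.35) / (0.152 + 0.1 + 0.35) ≈ 2.2425249, MB₂ = 200 + 13.3 = 213.3, so M₂ = 2.2425249 × 213.3 ≈ 478.3306 billion.
ΔM = M₂ − M₁ = 478.3306 − 393.414 = 84.9166 billion.

CHF 84.917 billion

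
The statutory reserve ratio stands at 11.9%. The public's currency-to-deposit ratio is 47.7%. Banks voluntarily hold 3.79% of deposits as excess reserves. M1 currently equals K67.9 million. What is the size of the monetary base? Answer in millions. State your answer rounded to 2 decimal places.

K29.14 million

The money multiplier is m = (1 + c) / (rr + e + c) = (1 + 0.477) / (0.119 + 0.0379 + 0.477) ≈ 2.33002.
MB = M / m = 67.9 / 2.33002 ≈ 29.1414 million.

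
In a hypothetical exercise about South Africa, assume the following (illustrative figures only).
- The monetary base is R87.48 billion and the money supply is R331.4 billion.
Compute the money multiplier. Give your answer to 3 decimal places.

3.788

The money multiplier is m = M / MB = 331.4 / 87.48 ≈ 3.78829.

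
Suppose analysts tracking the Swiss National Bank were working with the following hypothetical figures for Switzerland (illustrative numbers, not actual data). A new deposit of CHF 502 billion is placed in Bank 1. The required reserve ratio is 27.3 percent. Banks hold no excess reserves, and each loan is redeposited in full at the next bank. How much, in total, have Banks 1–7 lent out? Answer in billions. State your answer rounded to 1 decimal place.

Bank i lends (1 − rr)^i of the original deposit: Bank 1 lends 502·0.7270 = 364.9540, Bank 2 lends 502·0.7270² ≈ 265.3216, and so on.
Summing a geometric series: total = 502·[0.7270·(1 − 0.7270^7) / (1 − 0.7270)] ≈ 1193.3396 billion.

CHF 1193.3 billion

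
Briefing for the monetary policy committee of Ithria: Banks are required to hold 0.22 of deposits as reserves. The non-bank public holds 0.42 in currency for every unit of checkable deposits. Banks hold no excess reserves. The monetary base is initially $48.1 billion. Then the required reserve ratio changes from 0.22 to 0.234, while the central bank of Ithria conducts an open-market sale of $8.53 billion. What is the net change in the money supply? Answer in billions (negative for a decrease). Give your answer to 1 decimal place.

Before: m₁ = (1 + 0.42) / (0.22 + 0.42) ≈ 2.2188, MB₁ = 48.1, so M₁ = 2.2188 × 48.1 ≈ 106.7243 billion.
After: m₂ = (1 + 0.42) / (0.234 + 0.42) ≈ 2.1713, MB₂ = 48.1 − 8.53 = 39.57, so M₂ = 2.1713 × 39.57 ≈ 85.9183 billion.
ΔM = M₂ − M₁ = 85.9183 − 106.7243 = -20.806 billion.

-20.8 billion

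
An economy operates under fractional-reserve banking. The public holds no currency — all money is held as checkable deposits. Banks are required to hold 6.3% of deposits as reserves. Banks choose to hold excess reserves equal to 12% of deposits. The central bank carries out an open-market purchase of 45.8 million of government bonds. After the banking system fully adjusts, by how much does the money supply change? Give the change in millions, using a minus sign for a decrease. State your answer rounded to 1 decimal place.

250.3 million

The money multiplier is m = 1 / (rr + e) = 1 / (0.063 + 0.12) ≈ 5.4645.
The purchase adds 45.8 million of base, so ΔM = m × ΔMB = 5.4645 × (+45.8) = 250.2741 million.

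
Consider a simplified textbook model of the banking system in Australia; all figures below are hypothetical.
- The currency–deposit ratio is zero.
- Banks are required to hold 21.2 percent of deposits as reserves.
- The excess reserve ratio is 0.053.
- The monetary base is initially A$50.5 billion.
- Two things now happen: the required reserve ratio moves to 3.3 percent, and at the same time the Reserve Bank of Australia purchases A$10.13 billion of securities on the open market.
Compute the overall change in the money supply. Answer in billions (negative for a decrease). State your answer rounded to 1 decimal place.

Before: m₁ = 1 / (0.212 + 0.053) ≈ 3.7736, MB₁ = 50.5, so M₁ = 3.7736 × 50.5 = 190.5668 billion.
After: m₂ = 1 / (0.033 + 0.053) ≈ 11.6279, MB₂ = 50.5 + 10.13 = 60.63, so M₂ = 11.6279 × 60.63 ≈ 704.9996 billion.
ΔM = M₂ − M₁ = 704.9996 − 190.5668 = 514.4328 billion.

A$514.4 billion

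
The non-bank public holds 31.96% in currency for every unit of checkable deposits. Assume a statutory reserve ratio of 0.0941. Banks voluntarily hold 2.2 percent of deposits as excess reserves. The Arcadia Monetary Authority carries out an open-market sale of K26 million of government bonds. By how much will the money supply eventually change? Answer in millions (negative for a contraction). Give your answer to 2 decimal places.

-78.75 million

The money multiplier is m = (1 + c) / (rr + e + c) = (1 + 0.3196) / (0.0941 + 0.022 + 0.3196) ≈ 3.02869.
The sale removes 26 million of base, so ΔM = m × ΔMB = 3.02869 × (−26) ≈ -78.7459 million.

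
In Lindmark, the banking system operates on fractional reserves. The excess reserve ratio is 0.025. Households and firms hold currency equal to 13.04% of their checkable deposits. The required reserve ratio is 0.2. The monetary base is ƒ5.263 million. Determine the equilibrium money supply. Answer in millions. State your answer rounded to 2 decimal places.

The money multiplier is m = (1 + c) / (rr + e + c) = (1 + 0.1304) / (0.2 + 0.025 + 0.1304) ≈ 3.1806.
So M = m × MB = 3.1806 × 5.263 ≈ 16.7395 million.

ƒ16.74 million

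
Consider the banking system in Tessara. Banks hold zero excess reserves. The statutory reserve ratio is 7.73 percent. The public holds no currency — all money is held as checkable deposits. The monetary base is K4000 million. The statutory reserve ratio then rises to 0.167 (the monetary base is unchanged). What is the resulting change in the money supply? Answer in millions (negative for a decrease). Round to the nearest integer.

-27794 million

Initially m₁ = 1 / (0.0773) ≈ 12.93661, so M₁ = 12.93661 × 4000 = 51746.44 million.
After the change m₂ = 1 / (0.167) ≈ 5.98802, so M₂ = 5.98802 × 4000 = 23952.08 million.
ΔM = M₂ − M₁ = 23952.08 − 51746.44 = -27794.36 million.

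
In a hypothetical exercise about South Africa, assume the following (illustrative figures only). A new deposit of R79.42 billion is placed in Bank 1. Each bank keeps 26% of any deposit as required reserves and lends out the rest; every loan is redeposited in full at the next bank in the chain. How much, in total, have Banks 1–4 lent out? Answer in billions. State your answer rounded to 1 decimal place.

R158.3 billion

Bank i lends (1 − rr)^i of the original deposit: Bank 1 lends 79.42·0.7400 = 58.7708, Bank 2 lends 79.42·0.7400² ≈ 43.4904, and so on.
Summing a geometric series: total = 79.42·[0.7400·(1 − 0.7400^4) / (1 − 0.7400)] ≈ 158.2594 billion.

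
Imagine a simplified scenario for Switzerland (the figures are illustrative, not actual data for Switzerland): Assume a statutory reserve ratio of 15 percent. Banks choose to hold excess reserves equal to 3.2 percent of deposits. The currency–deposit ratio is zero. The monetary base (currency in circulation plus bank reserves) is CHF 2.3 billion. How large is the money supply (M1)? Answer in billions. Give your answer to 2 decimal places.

CHF 12.64 billion

The money multiplier is m = 1 / (rr + e) = 1 / (0.15 + 0.032) ≈ 5.4945.
So M = m × MB = 5.4945 × 2.3 ≈ 12.6373 billion.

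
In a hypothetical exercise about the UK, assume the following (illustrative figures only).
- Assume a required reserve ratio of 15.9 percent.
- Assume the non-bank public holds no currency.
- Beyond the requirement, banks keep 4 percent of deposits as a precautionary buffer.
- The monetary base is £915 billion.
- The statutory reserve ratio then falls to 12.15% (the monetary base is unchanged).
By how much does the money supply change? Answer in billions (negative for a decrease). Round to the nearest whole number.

£1068 billion

Initially m₁ = 1 / (0.159 + 0.04) ≈ 5.0251, so M₁ = 5.0251 × 915 = 4597.9665 billion.
After the change m₂ = 1 / (0.1215 + 0.04) ≈ 6.1920, so M₂ = 6.1920 × 915 = 5665.68 billion.
ΔM = M₂ − M₁ = 5665.68 − 4597.9665 = 1067.7135 billion.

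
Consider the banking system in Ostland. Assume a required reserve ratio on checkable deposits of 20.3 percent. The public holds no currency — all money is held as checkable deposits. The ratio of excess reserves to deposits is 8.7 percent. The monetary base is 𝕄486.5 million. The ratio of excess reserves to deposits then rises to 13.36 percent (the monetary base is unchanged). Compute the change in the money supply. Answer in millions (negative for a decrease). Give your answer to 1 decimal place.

-232.3 million

Initially m₁ = 1 / (0.203 + 0.087) ≈ 3.44828, so M₁ = 3.44828 × 486.5 ≈ 1677.5882 million.
After the change m₂ = 1 / (0.203 + 0.1336) ≈ 2.97089, so M₂ = 2.97089 × 486.5 ≈ 1445.338 million.
ΔM = M₂ − M₁ = 1445.338 − 1677.5882 = -232.2502 million.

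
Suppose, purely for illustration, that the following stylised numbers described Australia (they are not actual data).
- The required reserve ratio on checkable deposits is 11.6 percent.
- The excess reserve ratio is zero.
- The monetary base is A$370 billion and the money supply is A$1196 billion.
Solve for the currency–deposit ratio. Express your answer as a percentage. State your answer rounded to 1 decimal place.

28.0%

Using m = M/MB = 1196/370 ≈ 3.232432. From m = (1 + c)/(c + rr + e), rearranging gives 1 + c = m·(c + rr + e), so c·(1 − m) = m·(rr + e) − 1.
Hence c = [m·(rr + e) − 1]/(1 − m) = [3.232432 × (0.116 + 0) − 1] / (1 − 3.232432) ≈ 0.279981.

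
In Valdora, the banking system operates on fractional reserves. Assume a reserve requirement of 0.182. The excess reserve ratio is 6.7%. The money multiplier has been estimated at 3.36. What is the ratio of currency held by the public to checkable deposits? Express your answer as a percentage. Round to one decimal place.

6.9%

Using m = 3.36. From m = (1 + c)/(c + rr + e), rearranging gives 1 + c = m·(c + rr + e), so c·(1 − m) = m·(rr + e) − 1.
Hence c = [m·(rr + e) − 1]/(1 − m) = [3.36 × (0.182 + 0.067) − 1] / (1 − 3.36) ≈ 0.069220.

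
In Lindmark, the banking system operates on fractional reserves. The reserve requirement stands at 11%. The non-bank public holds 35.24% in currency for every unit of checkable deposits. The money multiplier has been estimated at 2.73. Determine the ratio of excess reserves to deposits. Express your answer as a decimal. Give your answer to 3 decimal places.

Using m = 2.73. Since m = (1 + c)/(c + rr + e), the denominator satisfies c + rr + e = (1 + c)/m = (1 + 0.3524) / 2.73 ≈ 0.495385.
With c = 0.3524 and rr = 0.11, the ratio of excess reserves to deposits is 0.495385 − 0.3524 − 0.11 = 0.032985.

0.033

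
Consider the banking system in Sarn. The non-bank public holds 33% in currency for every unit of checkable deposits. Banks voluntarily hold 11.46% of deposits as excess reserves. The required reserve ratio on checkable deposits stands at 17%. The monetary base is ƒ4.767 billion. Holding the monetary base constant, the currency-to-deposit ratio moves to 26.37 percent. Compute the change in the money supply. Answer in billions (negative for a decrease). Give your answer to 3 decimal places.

Initially m₁ = (1 + 0.33) / (0.17 + 0.1146 + 0.33) ≈ 2.16401, so M₁ = 2.16401 × 4.767 ≈ 10.3158 billion.
After the change m₂ = (1 + 0.2637) / (0.17 + 0.1146 + 0.2637) ≈ 2.30476, so M₂ = 2.30476 × 4.767 ≈ 10.9868 billion.
ΔM = M₂ − M₁ = 10.9868 − 10.3158 = 0.671 billion.

ƒ0.671 billion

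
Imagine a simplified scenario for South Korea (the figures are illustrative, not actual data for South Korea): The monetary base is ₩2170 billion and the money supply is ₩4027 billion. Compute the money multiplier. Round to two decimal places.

1.86

The money multiplier is m = M / MB = 4027 / 2170 ≈ 1.85576.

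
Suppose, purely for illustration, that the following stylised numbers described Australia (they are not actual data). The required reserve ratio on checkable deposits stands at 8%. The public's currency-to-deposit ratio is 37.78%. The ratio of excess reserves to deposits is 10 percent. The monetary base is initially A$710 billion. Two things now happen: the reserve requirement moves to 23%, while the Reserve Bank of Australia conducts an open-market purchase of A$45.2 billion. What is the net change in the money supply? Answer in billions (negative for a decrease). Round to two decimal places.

Before: m₁ = (1 + 0.3778) / (0.08 + 0.1 + 0.3778) ≈ 2.470061, MB₁ = 710, so M₁ = 2.470061 × 710 ≈ 1753.7433 billion.
After: m₂ = (1 + 0.3778) / (0.23 + 0.1 + 0.3778) ≈ 1.946595, MB₂ = 710 + 45.2 = 755.2, so M₂ = 1.946595 × 755.2 ≈ 1470.0685 billion.
ΔM = M₂ − M₁ = 1470.0685 − 1753.7433 = -283.6748 billion.

-283.67 billion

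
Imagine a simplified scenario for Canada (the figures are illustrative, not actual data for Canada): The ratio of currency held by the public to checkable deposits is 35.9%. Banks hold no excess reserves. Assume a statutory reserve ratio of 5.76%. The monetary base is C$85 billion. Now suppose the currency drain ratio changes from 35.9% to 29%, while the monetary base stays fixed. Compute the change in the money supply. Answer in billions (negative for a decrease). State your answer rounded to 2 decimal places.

Initially m₁ = (1 + 0.359) / (0.0576 + 0.359) ≈ 3.26212, so M₁ = 3.26212 × 85 = 277.2802 billion.
After the change m₂ = (1 + 0.29) / (0.0576 + 0.29) ≈ 3.71116, so M₂ = 3.71116 × 85 = 315.4486 billion.
ΔM = M₂ − M₁ = 315.4486 − 277.2802 = 38.1684 billion.

C$38.17 billion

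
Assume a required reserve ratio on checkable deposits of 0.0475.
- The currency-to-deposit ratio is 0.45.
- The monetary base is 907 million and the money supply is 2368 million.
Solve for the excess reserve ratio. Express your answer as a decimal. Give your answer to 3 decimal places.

Using m = M/MB = 2368/907 ≈ 2.610805. Since m = (1 + c)/(c + rr + e), the denominator satisfies c + rr + e = (1 + c)/m = (1 + 0.45) / 2.610805 ≈ 0.555384.
With c = 0.45 and rr = 0.0475, the excess reserve ratio is 0.555384 − 0.45 − 0.0475 = 0.057884.

0.058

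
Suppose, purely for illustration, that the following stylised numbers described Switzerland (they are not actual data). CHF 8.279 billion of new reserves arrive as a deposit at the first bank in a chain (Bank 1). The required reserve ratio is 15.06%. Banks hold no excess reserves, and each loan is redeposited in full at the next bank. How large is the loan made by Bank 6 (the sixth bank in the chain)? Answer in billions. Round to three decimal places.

CHF 3.109 billion

Each bank lends a fraction (1 − rr) = 0.8494 of the deposit it receives, so Bank 6 receives 8.279·0.8494^5 and lends 8.279·0.8494^6 ≈ 3.1092 billion.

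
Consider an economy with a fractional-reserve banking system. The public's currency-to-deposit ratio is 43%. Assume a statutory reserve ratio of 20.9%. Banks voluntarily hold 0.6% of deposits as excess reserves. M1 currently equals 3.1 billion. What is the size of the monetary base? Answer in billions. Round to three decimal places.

1.398 billion

The money multiplier is m = (1 + c) / (rr + e + c) = (1 + 0.43) / (0.209 + 0.006 + 0.43) ≈ 2.21705.
MB = M / m = 3.1 / 2.21705 ≈ 1.3983 billion.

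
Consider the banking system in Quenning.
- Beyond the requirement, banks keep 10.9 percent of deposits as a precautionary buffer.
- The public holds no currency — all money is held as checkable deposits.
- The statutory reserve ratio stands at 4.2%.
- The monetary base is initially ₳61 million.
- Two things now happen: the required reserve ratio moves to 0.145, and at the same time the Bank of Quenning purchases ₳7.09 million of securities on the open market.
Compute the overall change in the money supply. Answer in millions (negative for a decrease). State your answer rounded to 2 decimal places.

Before: m₁ = 1 / (0.042 + 0.109) ≈ 6.62252, MB₁ = 61, so M₁ = 6.62252 × 61 ≈ 403.9737 million.
After: m₂ = 1 / (0.145 + 0.109) ≈ 3.93701, MB₂ = 61 + 7.09 = 68.09, so M₂ = 3.93701 × 68.09 ≈ 268.071 million.
ΔM = M₂ − M₁ = 268.071 − 403.9737 = -135.9027 million.

-135.90 million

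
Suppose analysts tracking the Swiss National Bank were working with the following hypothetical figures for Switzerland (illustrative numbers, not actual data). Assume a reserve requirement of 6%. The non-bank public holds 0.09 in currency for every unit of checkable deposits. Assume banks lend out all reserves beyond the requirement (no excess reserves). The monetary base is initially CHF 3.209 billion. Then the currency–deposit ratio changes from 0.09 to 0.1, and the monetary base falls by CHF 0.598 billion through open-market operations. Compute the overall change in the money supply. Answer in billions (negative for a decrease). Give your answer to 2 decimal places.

-5.37 billion

Before: m₁ = (1 + 0.09) / (0.06 + 0.09) ≈ 7.2667, MB₁ = 3.209, so M₁ = 7.2667 × 3.209 ≈ 23.3188 billion.
After: m₂ = (1 + 0.1) / (0.06 + 0.1) = 6.8750, MB₂ = 3.209 − 0.598 = 2.611, so M₂ = 6.8750 × 2.611 ≈ 17.9506 billion.
ΔM = M₂ − M₁ = 17.9506 − 23.3188 = -5.3682 billion.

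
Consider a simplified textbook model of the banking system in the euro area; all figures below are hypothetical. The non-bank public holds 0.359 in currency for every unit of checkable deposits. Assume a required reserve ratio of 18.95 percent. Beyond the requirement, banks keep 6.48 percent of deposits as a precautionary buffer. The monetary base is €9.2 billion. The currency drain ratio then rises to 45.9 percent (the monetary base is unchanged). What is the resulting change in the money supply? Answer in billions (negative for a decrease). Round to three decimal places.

-1.568 billion

Initially m₁ = (1 + 0.359) / (0.1895 + 0.0648 + 0.359) ≈ 2.21588, so M₁ = 2.21588 × 9.2 ≈ 20.3861 billion.
After the change m₂ = (1 + 0.459) / (0.1895 + 0.0648 + 0.459) ≈ 2.04542, so M₂ = 2.04542 × 9.2 ≈ 18.8179 billion.
ΔM = M₂ − M₁ = 18.8179 − 20.3861 = -1.5682 billion.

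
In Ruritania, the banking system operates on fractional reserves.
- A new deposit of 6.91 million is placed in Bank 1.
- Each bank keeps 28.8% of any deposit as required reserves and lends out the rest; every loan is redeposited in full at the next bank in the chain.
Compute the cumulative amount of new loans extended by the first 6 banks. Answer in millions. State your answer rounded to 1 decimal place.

14.9 million

Bank i lends (1 − rr)^i of the original deposit: Bank 1 lends 6.91·0.7120 ≈ 4.9199, Bank 2 lends 6.91·0.7120² ≈ 3.5030, and so on.
Summing a geometric series: total = 6.91·[0.7120·(1 − 0.7120^6) / (1 − 0.7120)] ≈ 14.8575 million.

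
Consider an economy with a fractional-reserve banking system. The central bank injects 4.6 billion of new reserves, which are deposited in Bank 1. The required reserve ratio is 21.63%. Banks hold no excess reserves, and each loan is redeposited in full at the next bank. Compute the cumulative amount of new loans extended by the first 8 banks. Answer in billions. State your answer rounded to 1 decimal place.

14.3 billion

Bank i lends (1 − rr)^i of the original deposit: Bank 1 lends 4.6·0.7837 ≈ 3.6050, Bank 2 lends 4.6·0.7837² ≈ 2.8253, and so on.
Summing a geometric series: total = 4.6·[0.7837·(1 − 0.7837^8) / (1 − 0.7837)] ≈ 14.2951 billion.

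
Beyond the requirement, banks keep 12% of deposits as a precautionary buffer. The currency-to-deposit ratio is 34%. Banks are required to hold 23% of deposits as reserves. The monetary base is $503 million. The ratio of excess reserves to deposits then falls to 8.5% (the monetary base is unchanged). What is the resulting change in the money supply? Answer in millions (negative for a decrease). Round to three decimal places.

$52.198 million

Initially m₁ = (1 + 0.34) / (0.23 + 0.12 + 0.34) ≈ 1.9420290, so M₁ = 1.9420290 × 503 ≈ 976.8406 million.
After the change m₂ = (1 + 0.34) / (0.23 + 0.085 + 0.34) ≈ 2.0458015, so M₂ = 2.0458015 × 503 ≈ 1029.0382 million.
ΔM = M₂ − M₁ = 1029.0382 − 976.8406 = 52.1976 million.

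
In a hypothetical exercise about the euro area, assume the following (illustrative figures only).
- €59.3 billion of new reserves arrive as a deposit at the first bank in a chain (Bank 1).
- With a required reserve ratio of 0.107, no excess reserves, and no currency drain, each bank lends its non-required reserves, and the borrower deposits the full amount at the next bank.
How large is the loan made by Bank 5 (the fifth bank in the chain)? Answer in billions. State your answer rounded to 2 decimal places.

Each bank lends a fraction (1 − rr) = 0.8930 of the deposit it receives, so Bank 5 receives 59.3·0.8930^4 and lends 59.3·0.8930^5 ≈ 33.6753 billion.

€33.68 billion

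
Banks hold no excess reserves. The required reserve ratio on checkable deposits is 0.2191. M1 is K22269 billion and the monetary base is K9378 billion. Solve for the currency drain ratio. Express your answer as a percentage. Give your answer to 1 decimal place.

34.9%

Using m = M/MB = 22269/9378 ≈ 2.374600. From m = (1 + c)/(c + rr + e), rearranging gives 1 + c = m·(c + rr + e), so c·(1 − m) = m·(rr + e) − 1.
Hence c = [m·(rr + e) − 1]/(1 − m) = [2.374600 × (0.2191 + 0) − 1] / (1 − 2.374600) ≈ 0.348993.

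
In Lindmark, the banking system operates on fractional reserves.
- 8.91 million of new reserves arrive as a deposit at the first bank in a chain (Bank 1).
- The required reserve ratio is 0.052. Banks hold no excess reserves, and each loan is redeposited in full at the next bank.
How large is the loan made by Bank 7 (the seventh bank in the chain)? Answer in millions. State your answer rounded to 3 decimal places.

Each bank lends a fraction (1 − rr) = 0.9480 of the deposit it receives, so Bank 7 receives 8.91·0.9480^6 and lends 8.91·0.9480^7 ≈ 6.1311 million.

6.131 million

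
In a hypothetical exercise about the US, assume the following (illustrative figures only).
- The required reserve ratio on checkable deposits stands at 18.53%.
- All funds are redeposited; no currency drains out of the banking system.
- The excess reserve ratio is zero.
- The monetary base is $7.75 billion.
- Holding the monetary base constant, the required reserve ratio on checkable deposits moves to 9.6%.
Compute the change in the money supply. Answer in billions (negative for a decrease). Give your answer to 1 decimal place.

$38.9 billion

Initially m₁ = 1 / (0.1853) ≈ 5.3967, so M₁ = 5.3967 × 7.75 ≈ 41.8244 billion.
After the change m₂ = 1 / (0.096) ≈ 10.4167, so M₂ = 10.4167 × 7.75 ≈ 80.7294 billion.
ΔM = M₂ − M₁ = 80.7294 − 41.8244 = 38.905 billion.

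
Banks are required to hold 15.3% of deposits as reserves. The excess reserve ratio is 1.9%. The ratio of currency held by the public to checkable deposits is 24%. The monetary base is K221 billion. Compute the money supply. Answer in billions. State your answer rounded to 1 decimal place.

K665.1 billion

The money multiplier is m = (1 + c) / (rr + e + c) = (1 + 0.24) / (0.153 + 0.019 + 0.24) ≈ 3.00971.
So M = m × MB = 3.00971 × 221 ≈ 665.1459 billion.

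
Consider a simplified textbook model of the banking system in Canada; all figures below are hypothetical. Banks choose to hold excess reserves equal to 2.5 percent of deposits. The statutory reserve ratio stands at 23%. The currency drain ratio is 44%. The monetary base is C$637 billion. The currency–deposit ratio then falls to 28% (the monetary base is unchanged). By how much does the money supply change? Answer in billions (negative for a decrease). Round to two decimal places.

C$204.21 billion

Initially m₁ = (1 + 0.44) / (0.23 + 0.025 + 0.44) ≈ 2.071942, so M₁ = 2.071942 × 637 ≈ 1319.8271 billion.
After the change m₂ = (1 + 0.28) / (0.23 + 0.025 + 0.28) ≈ 2.392523, so M₂ = 2.392523 × 637 ≈ 1524.0372 billion.
ΔM = M₂ − M₁ = 1524.0372 − 1319.8271 = 204.2101 billion.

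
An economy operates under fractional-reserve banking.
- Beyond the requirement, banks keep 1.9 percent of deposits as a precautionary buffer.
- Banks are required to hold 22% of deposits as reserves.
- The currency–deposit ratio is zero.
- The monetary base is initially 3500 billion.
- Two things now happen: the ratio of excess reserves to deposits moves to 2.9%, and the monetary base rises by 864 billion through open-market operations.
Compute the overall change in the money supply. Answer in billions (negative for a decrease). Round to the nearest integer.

2882 billion

Before: m₁ = 1 / (0.22 + 0.019) ≈ 4.18410, MB₁ = 3500, so M₁ = 4.18410 × 3500 = 14644.35 billion.
After: m₂ = 1 / (0.22 + 0.029) ≈ 4.01606, MB₂ = 3500 + 864 = 4364, so M₂ = 4.01606 × 4364 ≈ 17526.0858 billion.
ΔM = M₂ − M₁ = 17526.0858 − 14644.35 = 2881.7358 billion.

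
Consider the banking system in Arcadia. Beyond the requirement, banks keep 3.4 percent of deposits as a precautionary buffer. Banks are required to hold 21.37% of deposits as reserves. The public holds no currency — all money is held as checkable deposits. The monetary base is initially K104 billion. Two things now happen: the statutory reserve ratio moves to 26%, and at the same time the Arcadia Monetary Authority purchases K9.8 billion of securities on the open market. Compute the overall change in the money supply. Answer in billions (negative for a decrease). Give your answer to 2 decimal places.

-32.79 billion

Before: m₁ = 1 / (0.2137 + 0.034) ≈ 4.037142, MB₁ = 104, so M₁ = 4.037142 × 104 ≈ 419.8628 billion.
After: m₂ = 1 / (0.26 + 0.034) ≈ 3.401361, MB₂ = 104 + 9.8 = 113.8, so M₂ = 3.401361 × 113.8 ≈ 387.0749 billion.
ΔM = M₂ − M₁ = 387.0749 − 419.8628 = -32.7879 billion.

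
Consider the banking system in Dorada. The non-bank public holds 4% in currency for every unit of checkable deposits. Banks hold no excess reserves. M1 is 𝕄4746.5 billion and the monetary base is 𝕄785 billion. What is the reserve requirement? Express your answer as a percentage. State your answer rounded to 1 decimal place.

Using m = M/MB = 4746.5/785 ≈ 6.046497. Since m = (1 + c)/(c + rr + e), the denominator satisfies c + rr + e = (1 + c)/m = (1 + 0.04) / 6.046497 ≈ 0.172000.
With c = 0.04 and e = 0, the reserve requirement is 0.172000 − 0.04 − 0 = 0.132.

13.2%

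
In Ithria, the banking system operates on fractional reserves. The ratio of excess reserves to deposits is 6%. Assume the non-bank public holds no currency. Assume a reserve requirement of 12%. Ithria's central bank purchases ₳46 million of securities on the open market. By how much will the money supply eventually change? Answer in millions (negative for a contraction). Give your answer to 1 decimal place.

₳255.6 million

The money multiplier is m = 1 / (rr + e) = 1 / (0.12 + 0.06) ≈ 5.5556.
The purchase adds 46 million of base, so ΔM = m × ΔMB = 5.5556 × (+46) = 255.5576 million.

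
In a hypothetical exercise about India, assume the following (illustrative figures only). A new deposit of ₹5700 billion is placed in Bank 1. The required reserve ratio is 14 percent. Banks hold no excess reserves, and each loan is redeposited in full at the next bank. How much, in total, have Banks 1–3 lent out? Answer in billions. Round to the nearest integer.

₹12743 billion

Bank i lends (1 − rr)^i of the original deposit: Bank 1 lends 5700·0.8600 = 4902.0000, Bank 2 lends 5700·0.8600² = 4215.7200, and so on.
Summing a geometric series: total = 5700·[0.8600·(1 − 0.8600^3) / (1 − 0.8600)] = 12743.2392 billion.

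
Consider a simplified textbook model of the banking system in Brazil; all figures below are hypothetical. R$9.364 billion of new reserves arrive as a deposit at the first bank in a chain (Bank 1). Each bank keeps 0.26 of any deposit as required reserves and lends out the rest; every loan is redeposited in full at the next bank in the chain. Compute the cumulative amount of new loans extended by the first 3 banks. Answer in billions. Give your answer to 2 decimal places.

Bank i lends (1 − rr)^i of the original deposit: Bank 1 lends 9.364·0.7400 ≈ 6.9294, Bank 2 lends 9.364·0.7400² ≈ 5.1277, and so on.
Summing a geometric series: total = 9.364·[0.7400·(1 − 0.7400^3) / (1 − 0.7400)] ≈ 15.8516 billion.

R$15.85 billion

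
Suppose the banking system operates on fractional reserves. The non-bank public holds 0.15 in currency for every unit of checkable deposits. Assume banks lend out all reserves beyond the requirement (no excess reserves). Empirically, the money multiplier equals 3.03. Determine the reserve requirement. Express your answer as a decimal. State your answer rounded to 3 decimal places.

Using m = 3.03. Since m = (1 + c)/(c + rr + e), the denominator satisfies c + rr + e = (1 + c)/m = (1 + 0.15) / 3.03 ≈ 0.379538.
With c = 0.15 and e = 0, the reserve requirement is 0.379538 − 0.15 − 0 = 0.229538.

0.230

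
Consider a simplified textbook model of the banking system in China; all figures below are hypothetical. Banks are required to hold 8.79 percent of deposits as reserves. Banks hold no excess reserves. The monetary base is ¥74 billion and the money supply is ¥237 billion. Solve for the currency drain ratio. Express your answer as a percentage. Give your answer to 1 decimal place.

32.6%

Using m = M/MB = 237/74 ≈ 3.202703. From m = (1 + c)/(c + rr + e), rearranging gives 1 + c = m·(c + rr + e), so c·(1 − m) = m·(rr + e) − 1.
Hence c = [m·(rr + e) − 1]/(1 − m) = [3.202703 × (0.0879 + 0) − 1] / (1 − 3.202703) ≈ 0.326182.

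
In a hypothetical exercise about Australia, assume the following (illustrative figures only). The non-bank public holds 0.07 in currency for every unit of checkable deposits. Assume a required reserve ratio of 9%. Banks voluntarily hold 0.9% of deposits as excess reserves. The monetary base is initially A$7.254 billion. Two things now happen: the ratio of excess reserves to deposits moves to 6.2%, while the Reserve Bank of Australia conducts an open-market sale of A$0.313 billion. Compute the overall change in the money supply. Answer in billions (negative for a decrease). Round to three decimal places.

-12.473 billion

Before: m₁ = (1 + 0.07) / (0.09 + 0.009 + 0.07) ≈ 6.33136, MB₁ = 7.254, so M₁ = 6.33136 × 7.254 ≈ 45.9277 billion.
After: m₂ = (1 + 0.07) / (0.09 + 0.062 + 0.07) ≈ 4.81982, MB₂ = 7.254 − 0.313 = 6.941, so M₂ = 4.81982 × 6.941 ≈ 33.4544 billion.
ΔM = M₂ − M₁ = 33.4544 − 45.9277 = -12.4733 billion.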